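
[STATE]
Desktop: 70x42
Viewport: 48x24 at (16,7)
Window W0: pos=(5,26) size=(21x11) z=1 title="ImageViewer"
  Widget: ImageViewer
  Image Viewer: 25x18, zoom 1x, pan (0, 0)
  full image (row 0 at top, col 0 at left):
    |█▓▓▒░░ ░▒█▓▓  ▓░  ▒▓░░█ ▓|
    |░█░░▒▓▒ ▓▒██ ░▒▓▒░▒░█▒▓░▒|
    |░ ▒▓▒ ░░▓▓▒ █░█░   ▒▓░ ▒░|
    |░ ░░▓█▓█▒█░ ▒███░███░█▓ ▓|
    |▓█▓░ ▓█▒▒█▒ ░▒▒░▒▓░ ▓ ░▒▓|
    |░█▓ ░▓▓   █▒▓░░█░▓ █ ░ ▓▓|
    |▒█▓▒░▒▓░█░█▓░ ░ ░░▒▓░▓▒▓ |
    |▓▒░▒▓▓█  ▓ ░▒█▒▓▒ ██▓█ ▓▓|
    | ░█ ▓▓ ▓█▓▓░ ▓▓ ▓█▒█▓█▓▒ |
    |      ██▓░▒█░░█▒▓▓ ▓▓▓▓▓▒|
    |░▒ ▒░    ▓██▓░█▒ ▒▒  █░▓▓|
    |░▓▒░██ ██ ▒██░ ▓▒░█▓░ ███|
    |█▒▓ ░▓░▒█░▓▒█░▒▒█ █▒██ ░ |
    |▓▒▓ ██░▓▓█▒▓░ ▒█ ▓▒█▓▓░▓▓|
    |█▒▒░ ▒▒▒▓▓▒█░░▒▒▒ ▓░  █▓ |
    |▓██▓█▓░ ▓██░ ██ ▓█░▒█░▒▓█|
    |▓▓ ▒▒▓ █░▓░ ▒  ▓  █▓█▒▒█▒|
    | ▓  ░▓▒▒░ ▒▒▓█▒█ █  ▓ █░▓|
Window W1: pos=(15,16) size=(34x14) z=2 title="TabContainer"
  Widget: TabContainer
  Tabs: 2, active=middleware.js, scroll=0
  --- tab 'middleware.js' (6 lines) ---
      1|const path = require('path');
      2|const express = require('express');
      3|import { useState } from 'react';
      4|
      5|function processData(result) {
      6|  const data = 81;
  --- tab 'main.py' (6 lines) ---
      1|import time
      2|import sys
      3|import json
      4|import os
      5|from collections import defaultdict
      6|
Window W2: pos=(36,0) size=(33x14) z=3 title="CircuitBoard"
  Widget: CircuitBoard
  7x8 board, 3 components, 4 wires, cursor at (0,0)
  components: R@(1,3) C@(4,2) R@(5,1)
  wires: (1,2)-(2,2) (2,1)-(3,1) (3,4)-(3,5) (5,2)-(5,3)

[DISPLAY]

                    ┃            │              
                    ┃2       ·   ·              
                    ┃        │                  
                    ┃3       ·           · ─ ·  
                    ┃                           
                    ┃4           C              
                    ┗━━━━━━━━━━━━━━━━━━━━━━━━━━━
                                                
                                                
━━━━━━━━━━━━━━━━━━━━━━━━━━━━━━━━┓               
 TabContainer                   ┃               
────────────────────────────────┨               
[middleware.js]│ main.py        ┃               
────────────────────────────────┃               
const path = require('path');   ┃               
const express = require('express┃               
import { useState } from 'react'┃               
                                ┃               
function processData(result) {  ┃               
  const data = 81;              ┃               
                                ┃               
                                ┃               
━━━━━━━━━━━━━━━━━━━━━━━━━━━━━━━━┛               
██ ░▒▓▒░▒┃                                      


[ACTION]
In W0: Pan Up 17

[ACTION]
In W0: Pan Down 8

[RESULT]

                    ┃            │              
                    ┃2       ·   ·              
                    ┃        │                  
                    ┃3       ·           · ─ ·  
                    ┃                           
                    ┃4           C              
                    ┗━━━━━━━━━━━━━━━━━━━━━━━━━━━
                                                
                                                
━━━━━━━━━━━━━━━━━━━━━━━━━━━━━━━━┓               
 TabContainer                   ┃               
────────────────────────────────┨               
[middleware.js]│ main.py        ┃               
────────────────────────────────┃               
const path = require('path');   ┃               
const express = require('express┃               
import { useState } from 'react'┃               
                                ┃               
function processData(result) {  ┃               
  const data = 81;              ┃               
                                ┃               
                                ┃               
━━━━━━━━━━━━━━━━━━━━━━━━━━━━━━━━┛               
▒█░░█▒▓▓ ┃                                      


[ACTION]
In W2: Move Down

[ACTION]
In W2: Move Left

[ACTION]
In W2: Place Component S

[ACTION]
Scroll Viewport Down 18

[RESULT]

────────────────────────────────┨               
[middleware.js]│ main.py        ┃               
────────────────────────────────┃               
const path = require('path');   ┃               
const express = require('express┃               
import { useState } from 'react'┃               
                                ┃               
function processData(result) {  ┃               
  const data = 81;              ┃               
                                ┃               
                                ┃               
━━━━━━━━━━━━━━━━━━━━━━━━━━━━━━━━┛               
▒█░░█▒▓▓ ┃                                      
██▓░█▒ ▒▒┃                                      
▒██░ ▓▒░█┃                                      
▓▒█░▒▒█ █┃                                      
▒▓░ ▒█ ▓▒┃                                      
▒█░░▒▒▒ ▓┃                                      
━━━━━━━━━┛                                      
                                                
                                                
                                                
                                                
                                                


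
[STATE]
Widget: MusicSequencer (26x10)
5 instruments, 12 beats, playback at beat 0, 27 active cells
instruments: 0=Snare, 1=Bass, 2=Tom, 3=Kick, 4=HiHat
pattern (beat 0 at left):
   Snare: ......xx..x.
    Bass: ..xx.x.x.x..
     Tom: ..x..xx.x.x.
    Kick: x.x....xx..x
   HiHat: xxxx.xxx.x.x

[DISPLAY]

      ▼12345678901        
 Snare······██··█·        
  Bass··██·█·█·█··        
   Tom··█··██·█·█·        
  Kick█·█····██··█        
 HiHat████·███·█·█        
                          
                          
                          
                          


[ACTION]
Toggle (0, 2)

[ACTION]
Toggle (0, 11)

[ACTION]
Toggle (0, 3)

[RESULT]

      ▼12345678901        
 Snare··██··██··██        
  Bass··██·█·█·█··        
   Tom··█··██·█·█·        
  Kick█·█····██··█        
 HiHat████·███·█·█        
                          
                          
                          
                          


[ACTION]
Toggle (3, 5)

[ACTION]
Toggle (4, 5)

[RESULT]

      ▼12345678901        
 Snare··██··██··██        
  Bass··██·█·█·█··        
   Tom··█··██·█·█·        
  Kick█·█··█·██··█        
 HiHat████··██·█·█        
                          
                          
                          
                          


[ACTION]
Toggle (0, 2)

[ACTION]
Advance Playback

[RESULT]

      0▼2345678901        
 Snare···█··██··██        
  Bass··██·█·█·█··        
   Tom··█··██·█·█·        
  Kick█·█··█·██··█        
 HiHat████··██·█·█        
                          
                          
                          
                          


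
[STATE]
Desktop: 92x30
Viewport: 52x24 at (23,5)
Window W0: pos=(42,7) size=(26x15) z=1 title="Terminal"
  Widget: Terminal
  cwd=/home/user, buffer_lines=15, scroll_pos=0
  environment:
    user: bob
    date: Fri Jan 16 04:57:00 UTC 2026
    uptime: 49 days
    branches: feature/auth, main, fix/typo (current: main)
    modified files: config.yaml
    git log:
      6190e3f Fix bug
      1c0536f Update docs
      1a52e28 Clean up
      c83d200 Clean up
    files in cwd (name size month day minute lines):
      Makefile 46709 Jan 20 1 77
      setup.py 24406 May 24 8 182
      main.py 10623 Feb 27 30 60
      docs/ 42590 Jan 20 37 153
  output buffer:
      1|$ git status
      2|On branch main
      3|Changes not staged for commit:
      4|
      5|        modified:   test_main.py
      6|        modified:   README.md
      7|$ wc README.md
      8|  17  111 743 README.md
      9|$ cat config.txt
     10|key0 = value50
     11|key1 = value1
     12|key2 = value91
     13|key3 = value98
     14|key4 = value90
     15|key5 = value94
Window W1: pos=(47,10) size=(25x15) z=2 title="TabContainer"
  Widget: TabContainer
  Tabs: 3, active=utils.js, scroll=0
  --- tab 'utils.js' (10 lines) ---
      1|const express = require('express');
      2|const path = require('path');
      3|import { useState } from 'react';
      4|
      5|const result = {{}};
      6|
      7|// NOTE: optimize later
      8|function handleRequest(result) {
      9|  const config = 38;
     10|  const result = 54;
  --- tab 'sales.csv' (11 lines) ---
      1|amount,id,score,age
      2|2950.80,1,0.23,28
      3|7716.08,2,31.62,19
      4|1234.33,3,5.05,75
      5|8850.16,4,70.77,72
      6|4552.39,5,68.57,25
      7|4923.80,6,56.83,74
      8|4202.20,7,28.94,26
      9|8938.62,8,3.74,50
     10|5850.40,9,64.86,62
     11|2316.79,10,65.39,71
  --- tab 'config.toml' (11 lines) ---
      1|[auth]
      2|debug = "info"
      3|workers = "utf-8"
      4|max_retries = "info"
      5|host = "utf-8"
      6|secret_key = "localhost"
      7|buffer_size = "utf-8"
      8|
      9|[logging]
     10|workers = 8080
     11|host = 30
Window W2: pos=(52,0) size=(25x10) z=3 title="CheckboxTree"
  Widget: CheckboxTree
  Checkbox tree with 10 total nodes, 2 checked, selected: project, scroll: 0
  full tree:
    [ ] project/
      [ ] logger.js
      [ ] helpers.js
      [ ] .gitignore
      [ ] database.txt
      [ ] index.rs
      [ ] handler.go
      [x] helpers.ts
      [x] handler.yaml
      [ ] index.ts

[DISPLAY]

                             ┃   [ ] helpers.js     
                             ┃   [ ] .gitignore     
                   ┏━━━━━━━━━┃   [ ] database.txt   
                   ┃ Terminal┃   [ ] index.rs       
                   ┠─────────┗━━━━━━━━━━━━━━━━━━━━━━
                   ┃$ gi┏━━━━━━━━━━━━━━━━━━━━━━━┓   
                   ┃On b┃ TabContainer          ┃   
                   ┃Chan┠───────────────────────┨   
                   ┃    ┃[utils.js]│ sales.csv │┃   
                   ┃    ┃───────────────────────┃   
                   ┃    ┃const express = require┃   
                   ┃$ wc┃const path = require('p┃   
                   ┃  17┃import { useState } fro┃   
                   ┃$ ca┃                       ┃   
                   ┃key0┃const result = {{}};   ┃   
                   ┃key1┃                       ┃   
                   ┗━━━━┃// NOTE: optimize later┃   
                        ┃function handleRequest(┃   
                        ┃  const config = 38;   ┃   
                        ┗━━━━━━━━━━━━━━━━━━━━━━━┛   
                                                    
                                                    
                                                    
                                                    


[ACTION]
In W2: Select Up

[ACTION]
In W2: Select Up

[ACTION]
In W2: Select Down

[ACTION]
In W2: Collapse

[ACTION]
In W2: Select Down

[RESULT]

                             ┃>  [ ] helpers.js     
                             ┃   [ ] .gitignore     
                   ┏━━━━━━━━━┃   [ ] database.txt   
                   ┃ Terminal┃   [ ] index.rs       
                   ┠─────────┗━━━━━━━━━━━━━━━━━━━━━━
                   ┃$ gi┏━━━━━━━━━━━━━━━━━━━━━━━┓   
                   ┃On b┃ TabContainer          ┃   
                   ┃Chan┠───────────────────────┨   
                   ┃    ┃[utils.js]│ sales.csv │┃   
                   ┃    ┃───────────────────────┃   
                   ┃    ┃const express = require┃   
                   ┃$ wc┃const path = require('p┃   
                   ┃  17┃import { useState } fro┃   
                   ┃$ ca┃                       ┃   
                   ┃key0┃const result = {{}};   ┃   
                   ┃key1┃                       ┃   
                   ┗━━━━┃// NOTE: optimize later┃   
                        ┃function handleRequest(┃   
                        ┃  const config = 38;   ┃   
                        ┗━━━━━━━━━━━━━━━━━━━━━━━┛   
                                                    
                                                    
                                                    
                                                    


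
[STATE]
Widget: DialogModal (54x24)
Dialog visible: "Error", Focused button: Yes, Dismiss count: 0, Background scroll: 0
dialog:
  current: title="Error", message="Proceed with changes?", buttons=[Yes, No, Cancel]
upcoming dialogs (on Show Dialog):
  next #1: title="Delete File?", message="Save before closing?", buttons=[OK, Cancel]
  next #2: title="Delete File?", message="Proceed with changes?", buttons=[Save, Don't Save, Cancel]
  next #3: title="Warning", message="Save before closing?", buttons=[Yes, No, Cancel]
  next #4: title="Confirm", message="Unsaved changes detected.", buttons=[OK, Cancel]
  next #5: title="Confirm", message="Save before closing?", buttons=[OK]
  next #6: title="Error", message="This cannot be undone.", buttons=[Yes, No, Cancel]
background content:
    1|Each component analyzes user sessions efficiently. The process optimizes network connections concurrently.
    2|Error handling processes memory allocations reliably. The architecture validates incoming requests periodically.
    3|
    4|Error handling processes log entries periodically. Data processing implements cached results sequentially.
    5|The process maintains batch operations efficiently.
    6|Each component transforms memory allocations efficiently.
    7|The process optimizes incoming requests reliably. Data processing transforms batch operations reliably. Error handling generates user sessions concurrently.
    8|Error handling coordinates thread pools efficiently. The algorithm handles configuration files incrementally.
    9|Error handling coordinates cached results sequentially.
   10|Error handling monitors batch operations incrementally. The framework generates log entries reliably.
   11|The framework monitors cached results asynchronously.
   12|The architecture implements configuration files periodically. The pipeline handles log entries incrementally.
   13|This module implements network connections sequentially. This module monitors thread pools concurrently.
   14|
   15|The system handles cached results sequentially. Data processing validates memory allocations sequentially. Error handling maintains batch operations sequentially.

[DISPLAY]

Each component analyzes user sessions efficiently. The
Error handling processes memory allocations reliably. 
                                                      
Error handling processes log entries periodically. Dat
The process maintains batch operations efficiently.   
Each component transforms memory allocations efficient
The process optimizes incoming requests reliably. Data
Error handling coordinates thread pools efficiently. T
Error handling coordinates cached results sequentially
Error handling┌───────────────────────┐s incrementally
The framework │         Error         │synchronously. 
The architectu│ Proceed with changes? │on files period
This module im│  [Yes]  No   Cancel   │ons sequentiall
              └───────────────────────┘               
The system handles cached results sequentially. Data p
                                                      
                                                      
                                                      
                                                      
                                                      
                                                      
                                                      
                                                      
                                                      


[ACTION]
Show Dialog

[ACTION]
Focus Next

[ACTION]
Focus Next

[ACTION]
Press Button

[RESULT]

Each component analyzes user sessions efficiently. The
Error handling processes memory allocations reliably. 
                                                      
Error handling processes log entries periodically. Dat
The process maintains batch operations efficiently.   
Each component transforms memory allocations efficient
The process optimizes incoming requests reliably. Data
Error handling coordinates thread pools efficiently. T
Error handling coordinates cached results sequentially
Error handling monitors batch operations incrementally
The framework monitors cached results asynchronously. 
The architecture implements configuration files period
This module implements network connections sequentiall
                                                      
The system handles cached results sequentially. Data p
                                                      
                                                      
                                                      
                                                      
                                                      
                                                      
                                                      
                                                      
                                                      


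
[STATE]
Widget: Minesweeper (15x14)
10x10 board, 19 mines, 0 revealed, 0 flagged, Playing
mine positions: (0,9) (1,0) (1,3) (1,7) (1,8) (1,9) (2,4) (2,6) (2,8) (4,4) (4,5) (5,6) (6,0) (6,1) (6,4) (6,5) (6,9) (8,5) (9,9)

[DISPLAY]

■■■■■■■■■■     
■■■■■■■■■■     
■■■■■■■■■■     
■■■■■■■■■■     
■■■■■■■■■■     
■■■■■■■■■■     
■■■■■■■■■■     
■■■■■■■■■■     
■■■■■■■■■■     
■■■■■■■■■■     
               
               
               
               


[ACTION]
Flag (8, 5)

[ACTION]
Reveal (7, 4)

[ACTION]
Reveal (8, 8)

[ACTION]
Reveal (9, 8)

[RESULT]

■■■■■■■■■■     
■■■■■■■■■■     
■■■■■■■■■■     
■■■■■■■■■■     
■■■■■■■■■■     
■■■■■■■■■■     
■■■■■■■■■■     
■■■■3■■■■■     
■■■■■⚑■■1■     
■■■■■■■■1■     
               
               
               
               


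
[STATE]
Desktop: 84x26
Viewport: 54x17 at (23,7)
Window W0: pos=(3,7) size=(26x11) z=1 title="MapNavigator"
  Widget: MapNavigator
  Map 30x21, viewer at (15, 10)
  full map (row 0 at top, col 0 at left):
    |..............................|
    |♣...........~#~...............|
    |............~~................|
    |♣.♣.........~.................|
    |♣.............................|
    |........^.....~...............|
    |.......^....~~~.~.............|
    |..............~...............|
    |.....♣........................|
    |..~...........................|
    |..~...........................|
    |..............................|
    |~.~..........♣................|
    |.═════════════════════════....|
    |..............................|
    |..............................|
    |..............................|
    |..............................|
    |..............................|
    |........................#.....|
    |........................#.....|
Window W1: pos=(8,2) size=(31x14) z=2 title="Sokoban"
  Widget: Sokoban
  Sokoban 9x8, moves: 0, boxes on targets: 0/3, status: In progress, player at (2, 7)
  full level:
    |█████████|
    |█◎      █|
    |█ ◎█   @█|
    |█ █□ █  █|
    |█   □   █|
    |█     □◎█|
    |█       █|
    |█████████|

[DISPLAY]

               ┃                                      
               ┃                                      
               ┃                                      
               ┃                                      
               ┃                                      
               ┃                                      
               ┃                                      
               ┃                                      
━━━━━━━━━━━━━━━┛                                      
════.┃                                                
━━━━━┛                                                
                                                      
                                                      
                                                      
                                                      
                                                      
                                                      


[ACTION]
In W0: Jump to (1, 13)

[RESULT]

               ┃                                      
               ┃                                      
               ┃                                      
               ┃                                      
               ┃                                      
               ┃                                      
               ┃                                      
               ┃                                      
━━━━━━━━━━━━━━━┛                                      
.....┃                                                
━━━━━┛                                                
                                                      
                                                      
                                                      
                                                      
                                                      
                                                      


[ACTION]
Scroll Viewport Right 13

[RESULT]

        ┃                                             
        ┃                                             
        ┃                                             
        ┃                                             
        ┃                                             
        ┃                                             
        ┃                                             
        ┃                                             
━━━━━━━━┛                                             
                                                      
                                                      
                                                      
                                                      
                                                      
                                                      
                                                      
                                                      


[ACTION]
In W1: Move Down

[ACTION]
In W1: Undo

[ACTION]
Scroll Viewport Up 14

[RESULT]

                                                      
                                                      
━━━━━━━━┓                                             
        ┃                                             
────────┨                                             
        ┃                                             
        ┃                                             
        ┃                                             
        ┃                                             
        ┃                                             
        ┃                                             
        ┃                                             
        ┃                                             
        ┃                                             
        ┃                                             
━━━━━━━━┛                                             
                                                      


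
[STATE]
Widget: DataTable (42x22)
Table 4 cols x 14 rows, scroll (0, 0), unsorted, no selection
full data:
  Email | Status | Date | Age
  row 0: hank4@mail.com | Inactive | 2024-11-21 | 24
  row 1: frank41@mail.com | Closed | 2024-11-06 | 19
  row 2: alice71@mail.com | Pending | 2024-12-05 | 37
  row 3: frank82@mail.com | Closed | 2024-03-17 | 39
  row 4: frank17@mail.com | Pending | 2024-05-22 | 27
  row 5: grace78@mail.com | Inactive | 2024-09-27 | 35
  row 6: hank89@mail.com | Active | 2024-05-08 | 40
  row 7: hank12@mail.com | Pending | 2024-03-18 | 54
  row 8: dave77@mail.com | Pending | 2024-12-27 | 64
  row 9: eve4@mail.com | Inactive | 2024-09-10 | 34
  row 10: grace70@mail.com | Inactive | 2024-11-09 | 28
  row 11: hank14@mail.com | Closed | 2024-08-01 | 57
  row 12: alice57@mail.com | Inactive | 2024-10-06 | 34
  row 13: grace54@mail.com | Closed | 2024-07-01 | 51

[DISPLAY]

Email           │Status  │Date      │Age  
────────────────┼────────┼──────────┼───  
hank4@mail.com  │Inactive│2024-11-21│24   
frank41@mail.com│Closed  │2024-11-06│19   
alice71@mail.com│Pending │2024-12-05│37   
frank82@mail.com│Closed  │2024-03-17│39   
frank17@mail.com│Pending │2024-05-22│27   
grace78@mail.com│Inactive│2024-09-27│35   
hank89@mail.com │Active  │2024-05-08│40   
hank12@mail.com │Pending │2024-03-18│54   
dave77@mail.com │Pending │2024-12-27│64   
eve4@mail.com   │Inactive│2024-09-10│34   
grace70@mail.com│Inactive│2024-11-09│28   
hank14@mail.com │Closed  │2024-08-01│57   
alice57@mail.com│Inactive│2024-10-06│34   
grace54@mail.com│Closed  │2024-07-01│51   
                                          
                                          
                                          
                                          
                                          
                                          


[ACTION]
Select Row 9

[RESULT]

Email           │Status  │Date      │Age  
────────────────┼────────┼──────────┼───  
hank4@mail.com  │Inactive│2024-11-21│24   
frank41@mail.com│Closed  │2024-11-06│19   
alice71@mail.com│Pending │2024-12-05│37   
frank82@mail.com│Closed  │2024-03-17│39   
frank17@mail.com│Pending │2024-05-22│27   
grace78@mail.com│Inactive│2024-09-27│35   
hank89@mail.com │Active  │2024-05-08│40   
hank12@mail.com │Pending │2024-03-18│54   
dave77@mail.com │Pending │2024-12-27│64   
>ve4@mail.com   │Inactive│2024-09-10│34   
grace70@mail.com│Inactive│2024-11-09│28   
hank14@mail.com │Closed  │2024-08-01│57   
alice57@mail.com│Inactive│2024-10-06│34   
grace54@mail.com│Closed  │2024-07-01│51   
                                          
                                          
                                          
                                          
                                          
                                          


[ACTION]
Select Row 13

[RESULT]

Email           │Status  │Date      │Age  
────────────────┼────────┼──────────┼───  
hank4@mail.com  │Inactive│2024-11-21│24   
frank41@mail.com│Closed  │2024-11-06│19   
alice71@mail.com│Pending │2024-12-05│37   
frank82@mail.com│Closed  │2024-03-17│39   
frank17@mail.com│Pending │2024-05-22│27   
grace78@mail.com│Inactive│2024-09-27│35   
hank89@mail.com │Active  │2024-05-08│40   
hank12@mail.com │Pending │2024-03-18│54   
dave77@mail.com │Pending │2024-12-27│64   
eve4@mail.com   │Inactive│2024-09-10│34   
grace70@mail.com│Inactive│2024-11-09│28   
hank14@mail.com │Closed  │2024-08-01│57   
alice57@mail.com│Inactive│2024-10-06│34   
>race54@mail.com│Closed  │2024-07-01│51   
                                          
                                          
                                          
                                          
                                          
                                          


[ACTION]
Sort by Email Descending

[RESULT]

Email          ▼│Status  │Date      │Age  
────────────────┼────────┼──────────┼───  
hank89@mail.com │Active  │2024-05-08│40   
hank4@mail.com  │Inactive│2024-11-21│24   
hank14@mail.com │Closed  │2024-08-01│57   
hank12@mail.com │Pending │2024-03-18│54   
grace78@mail.com│Inactive│2024-09-27│35   
grace70@mail.com│Inactive│2024-11-09│28   
grace54@mail.com│Closed  │2024-07-01│51   
frank82@mail.com│Closed  │2024-03-17│39   
frank41@mail.com│Closed  │2024-11-06│19   
frank17@mail.com│Pending │2024-05-22│27   
eve4@mail.com   │Inactive│2024-09-10│34   
dave77@mail.com │Pending │2024-12-27│64   
alice71@mail.com│Pending │2024-12-05│37   
>lice57@mail.com│Inactive│2024-10-06│34   
                                          
                                          
                                          
                                          
                                          
                                          


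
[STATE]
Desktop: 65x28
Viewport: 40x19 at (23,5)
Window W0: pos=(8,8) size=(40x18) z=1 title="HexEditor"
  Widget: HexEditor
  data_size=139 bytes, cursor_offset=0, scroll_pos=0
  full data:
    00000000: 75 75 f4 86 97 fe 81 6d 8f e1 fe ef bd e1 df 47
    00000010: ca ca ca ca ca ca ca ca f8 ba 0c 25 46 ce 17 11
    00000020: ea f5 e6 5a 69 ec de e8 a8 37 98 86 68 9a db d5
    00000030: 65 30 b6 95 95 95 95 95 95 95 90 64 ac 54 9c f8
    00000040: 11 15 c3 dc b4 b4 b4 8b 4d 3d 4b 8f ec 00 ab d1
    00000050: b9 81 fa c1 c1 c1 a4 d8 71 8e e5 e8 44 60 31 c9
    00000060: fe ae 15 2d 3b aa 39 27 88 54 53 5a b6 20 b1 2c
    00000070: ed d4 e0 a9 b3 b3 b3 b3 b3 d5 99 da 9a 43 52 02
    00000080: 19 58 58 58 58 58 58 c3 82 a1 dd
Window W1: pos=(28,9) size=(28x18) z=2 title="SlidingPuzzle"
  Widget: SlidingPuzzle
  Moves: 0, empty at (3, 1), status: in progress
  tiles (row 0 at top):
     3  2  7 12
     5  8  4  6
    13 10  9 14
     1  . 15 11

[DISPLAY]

                                        
                                        
                                        
━━━━━━━━━━━━━━━━━━━━━━━━┓               
     ┏━━━━━━━━━━━━━━━━━━━━━━━━━━┓       
─────┃ SlidingPuzzle            ┃       
5 f4 ┠──────────────────────────┨       
a ca ┃┌────┬────┬────┬────┐     ┃       
5 e6 ┃│  3 │  2 │  7 │ 12 │     ┃       
0 b6 ┃├────┼────┼────┼────┤     ┃       
5 c3 ┃│  5 │  8 │  4 │  6 │     ┃       
1 fa ┃├────┼────┼────┼────┤     ┃       
e 15 ┃│ 13 │ 10 │  9 │ 14 │     ┃       
4 e0 ┃├────┼────┼────┼────┤     ┃       
8 58 ┃│  1 │    │ 15 │ 11 │     ┃       
     ┃└────┴────┴────┴────┘     ┃       
     ┃Moves: 0                  ┃       
     ┃                          ┃       
     ┃                          ┃       


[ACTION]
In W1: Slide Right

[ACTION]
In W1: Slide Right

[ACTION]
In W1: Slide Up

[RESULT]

                                        
                                        
                                        
━━━━━━━━━━━━━━━━━━━━━━━━┓               
     ┏━━━━━━━━━━━━━━━━━━━━━━━━━━┓       
─────┃ SlidingPuzzle            ┃       
5 f4 ┠──────────────────────────┨       
a ca ┃┌────┬────┬────┬────┐     ┃       
5 e6 ┃│  3 │  2 │  7 │ 12 │     ┃       
0 b6 ┃├────┼────┼────┼────┤     ┃       
5 c3 ┃│  5 │  8 │  4 │  6 │     ┃       
1 fa ┃├────┼────┼────┼────┤     ┃       
e 15 ┃│ 13 │ 10 │  9 │ 14 │     ┃       
4 e0 ┃├────┼────┼────┼────┤     ┃       
8 58 ┃│    │  1 │ 15 │ 11 │     ┃       
     ┃└────┴────┴────┴────┘     ┃       
     ┃Moves: 1                  ┃       
     ┃                          ┃       
     ┃                          ┃       


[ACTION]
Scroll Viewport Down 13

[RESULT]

     ┏━━━━━━━━━━━━━━━━━━━━━━━━━━┓       
─────┃ SlidingPuzzle            ┃       
5 f4 ┠──────────────────────────┨       
a ca ┃┌────┬────┬────┬────┐     ┃       
5 e6 ┃│  3 │  2 │  7 │ 12 │     ┃       
0 b6 ┃├────┼────┼────┼────┤     ┃       
5 c3 ┃│  5 │  8 │  4 │  6 │     ┃       
1 fa ┃├────┼────┼────┼────┤     ┃       
e 15 ┃│ 13 │ 10 │  9 │ 14 │     ┃       
4 e0 ┃├────┼────┼────┼────┤     ┃       
8 58 ┃│    │  1 │ 15 │ 11 │     ┃       
     ┃└────┴────┴────┴────┘     ┃       
     ┃Moves: 1                  ┃       
     ┃                          ┃       
     ┃                          ┃       
     ┃                          ┃       
━━━━━┃                          ┃       
     ┗━━━━━━━━━━━━━━━━━━━━━━━━━━┛       
                                        


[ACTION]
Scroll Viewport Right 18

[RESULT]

   ┏━━━━━━━━━━━━━━━━━━━━━━━━━━┓         
───┃ SlidingPuzzle            ┃         
f4 ┠──────────────────────────┨         
ca ┃┌────┬────┬────┬────┐     ┃         
e6 ┃│  3 │  2 │  7 │ 12 │     ┃         
b6 ┃├────┼────┼────┼────┤     ┃         
c3 ┃│  5 │  8 │  4 │  6 │     ┃         
fa ┃├────┼────┼────┼────┤     ┃         
15 ┃│ 13 │ 10 │  9 │ 14 │     ┃         
e0 ┃├────┼────┼────┼────┤     ┃         
58 ┃│    │  1 │ 15 │ 11 │     ┃         
   ┃└────┴────┴────┴────┘     ┃         
   ┃Moves: 1                  ┃         
   ┃                          ┃         
   ┃                          ┃         
   ┃                          ┃         
━━━┃                          ┃         
   ┗━━━━━━━━━━━━━━━━━━━━━━━━━━┛         
                                        


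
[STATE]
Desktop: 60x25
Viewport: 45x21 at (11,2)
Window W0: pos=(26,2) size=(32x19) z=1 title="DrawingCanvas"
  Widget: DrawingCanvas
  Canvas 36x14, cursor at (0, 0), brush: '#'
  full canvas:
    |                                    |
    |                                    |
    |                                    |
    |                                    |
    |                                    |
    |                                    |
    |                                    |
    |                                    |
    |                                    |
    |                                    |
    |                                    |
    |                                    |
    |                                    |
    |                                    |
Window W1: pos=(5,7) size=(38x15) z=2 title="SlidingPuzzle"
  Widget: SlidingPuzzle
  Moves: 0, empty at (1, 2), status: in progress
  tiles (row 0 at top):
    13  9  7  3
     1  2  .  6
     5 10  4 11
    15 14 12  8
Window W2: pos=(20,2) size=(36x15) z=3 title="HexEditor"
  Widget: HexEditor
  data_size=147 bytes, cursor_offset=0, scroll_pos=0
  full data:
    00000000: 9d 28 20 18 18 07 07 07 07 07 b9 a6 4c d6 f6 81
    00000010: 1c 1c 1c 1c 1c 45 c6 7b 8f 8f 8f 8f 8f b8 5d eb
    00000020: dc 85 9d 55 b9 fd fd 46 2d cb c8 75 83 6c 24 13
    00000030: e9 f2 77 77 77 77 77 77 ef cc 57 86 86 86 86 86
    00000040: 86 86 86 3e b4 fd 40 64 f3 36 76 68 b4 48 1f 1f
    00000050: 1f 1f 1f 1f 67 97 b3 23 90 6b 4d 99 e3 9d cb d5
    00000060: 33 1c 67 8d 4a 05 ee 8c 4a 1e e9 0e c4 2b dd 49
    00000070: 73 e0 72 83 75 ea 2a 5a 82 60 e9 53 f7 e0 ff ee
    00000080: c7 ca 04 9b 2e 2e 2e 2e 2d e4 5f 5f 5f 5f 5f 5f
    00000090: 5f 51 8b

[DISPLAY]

         ┏━━━━━━━━━━━━━━━━━━━━━━━━━━━━━━━━━━┓
         ┃ HexEditor                        ┃
         ┠──────────────────────────────────┨
         ┃00000000  9D 28 20 18 18 07 07 07 ┃
         ┃00000010  1c 1c 1c 1c 1c 45 c6 7b ┃
━━━━━━━━━┃00000020  dc 85 9d 55 b9 fd fd 46 ┃
ingPuzzle┃00000030  e9 f2 77 77 77 77 77 77 ┃
─────────┃00000040  86 86 86 3e b4 fd 40 64 ┃
┬────┬───┃00000050  1f 1f 1f 1f 67 97 b3 23 ┃
│  9 │  7┃00000060  33 1c 67 8d 4a 05 ee 8c ┃
┼────┼───┃00000070  73 e0 72 83 75 ea 2a 5a ┃
│  2 │   ┃00000080  c7 ca 04 9b 2e 2e 2e 2e ┃
┼────┼───┃00000090  5f 51 8b                ┃
│ 10 │  4┃                                  ┃
┼────┼───┗━━━━━━━━━━━━━━━━━━━━━━━━━━━━━━━━━━┛
│ 14 │ 12 │  8 │               ┃             
┴────┴────┴────┘               ┃             
: 0                            ┃             
                               ┃━━━━━━━━━━━━━
━━━━━━━━━━━━━━━━━━━━━━━━━━━━━━━┛             
                                             


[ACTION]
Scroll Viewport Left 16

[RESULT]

                    ┏━━━━━━━━━━━━━━━━━━━━━━━━
                    ┃ HexEditor              
                    ┠────────────────────────
                    ┃00000000  9D 28 20 18 18
                    ┃00000010  1c 1c 1c 1c 1c
     ┏━━━━━━━━━━━━━━┃00000020  dc 85 9d 55 b9
     ┃ SlidingPuzzle┃00000030  e9 f2 77 77 77
     ┠──────────────┃00000040  86 86 86 3e b4
     ┃┌────┬────┬───┃00000050  1f 1f 1f 1f 67
     ┃│ 13 │  9 │  7┃00000060  33 1c 67 8d 4a
     ┃├────┼────┼───┃00000070  73 e0 72 83 75
     ┃│  1 │  2 │   ┃00000080  c7 ca 04 9b 2e
     ┃├────┼────┼───┃00000090  5f 51 8b      
     ┃│  5 │ 10 │  4┃                        
     ┃├────┼────┼───┗━━━━━━━━━━━━━━━━━━━━━━━━
     ┃│ 15 │ 14 │ 12 │  8 │               ┃  
     ┃└────┴────┴────┴────┘               ┃  
     ┃Moves: 0                            ┃  
     ┃                                    ┃━━
     ┗━━━━━━━━━━━━━━━━━━━━━━━━━━━━━━━━━━━━┛  
                                             


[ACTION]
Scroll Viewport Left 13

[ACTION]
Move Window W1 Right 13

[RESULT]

                    ┏━━━━━━━━━━━━━━━━━━━━━━━━
                    ┃ HexEditor              
                    ┠────────────────────────
                    ┃00000000  9D 28 20 18 18
                    ┃00000010  1c 1c 1c 1c 1c
                  ┏━┃00000020  dc 85 9d 55 b9
                  ┃ ┃00000030  e9 f2 77 77 77
                  ┠─┃00000040  86 86 86 3e b4
                  ┃┌┃00000050  1f 1f 1f 1f 67
                  ┃│┃00000060  33 1c 67 8d 4a
                  ┃├┃00000070  73 e0 72 83 75
                  ┃│┃00000080  c7 ca 04 9b 2e
                  ┃├┃00000090  5f 51 8b      
                  ┃│┃                        
                  ┃├┗━━━━━━━━━━━━━━━━━━━━━━━━
                  ┃│ 15 │ 14 │ 12 │  8 │     
                  ┃└────┴────┴────┴────┘     
                  ┃Moves: 0                  
                  ┃                          
                  ┗━━━━━━━━━━━━━━━━━━━━━━━━━━
                                             


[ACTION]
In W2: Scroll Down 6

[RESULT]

                    ┏━━━━━━━━━━━━━━━━━━━━━━━━
                    ┃ HexEditor              
                    ┠────────────────────────
                    ┃00000060  33 1c 67 8d 4a
                    ┃00000070  73 e0 72 83 75
                  ┏━┃00000080  c7 ca 04 9b 2e
                  ┃ ┃00000090  5f 51 8b      
                  ┠─┃                        
                  ┃┌┃                        
                  ┃│┃                        
                  ┃├┃                        
                  ┃│┃                        
                  ┃├┃                        
                  ┃│┃                        
                  ┃├┗━━━━━━━━━━━━━━━━━━━━━━━━
                  ┃│ 15 │ 14 │ 12 │  8 │     
                  ┃└────┴────┴────┴────┘     
                  ┃Moves: 0                  
                  ┃                          
                  ┗━━━━━━━━━━━━━━━━━━━━━━━━━━
                                             
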